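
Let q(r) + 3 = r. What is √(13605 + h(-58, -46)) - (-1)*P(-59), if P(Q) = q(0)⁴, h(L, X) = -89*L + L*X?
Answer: 81 + √21435 ≈ 227.41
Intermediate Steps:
q(r) = -3 + r
P(Q) = 81 (P(Q) = (-3 + 0)⁴ = (-3)⁴ = 81)
√(13605 + h(-58, -46)) - (-1)*P(-59) = √(13605 - 58*(-89 - 46)) - (-1)*81 = √(13605 - 58*(-135)) - 1*(-81) = √(13605 + 7830) + 81 = √21435 + 81 = 81 + √21435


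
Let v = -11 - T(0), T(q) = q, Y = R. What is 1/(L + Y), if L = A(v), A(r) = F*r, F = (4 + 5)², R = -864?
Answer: -1/1755 ≈ -0.00056980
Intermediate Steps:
Y = -864
F = 81 (F = 9² = 81)
v = -11 (v = -11 - 1*0 = -11 + 0 = -11)
A(r) = 81*r
L = -891 (L = 81*(-11) = -891)
1/(L + Y) = 1/(-891 - 864) = 1/(-1755) = -1/1755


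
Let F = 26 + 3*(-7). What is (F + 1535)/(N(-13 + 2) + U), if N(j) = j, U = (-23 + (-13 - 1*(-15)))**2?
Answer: 154/43 ≈ 3.5814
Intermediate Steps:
F = 5 (F = 26 - 21 = 5)
U = 441 (U = (-23 + (-13 + 15))**2 = (-23 + 2)**2 = (-21)**2 = 441)
(F + 1535)/(N(-13 + 2) + U) = (5 + 1535)/((-13 + 2) + 441) = 1540/(-11 + 441) = 1540/430 = 1540*(1/430) = 154/43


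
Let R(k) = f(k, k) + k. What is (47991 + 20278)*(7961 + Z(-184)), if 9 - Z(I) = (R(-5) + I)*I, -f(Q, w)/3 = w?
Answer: -1641596374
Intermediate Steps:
f(Q, w) = -3*w
R(k) = -2*k (R(k) = -3*k + k = -2*k)
Z(I) = 9 - I*(10 + I) (Z(I) = 9 - (-2*(-5) + I)*I = 9 - (10 + I)*I = 9 - I*(10 + I))
(47991 + 20278)*(7961 + Z(-184)) = (47991 + 20278)*(7961 + (9 - 1*(-184)² - 10*(-184))) = 68269*(7961 + (9 - 1*33856 + 1840)) = 68269*(7961 + (9 - 33856 + 1840)) = 68269*(7961 - 32007) = 68269*(-24046) = -1641596374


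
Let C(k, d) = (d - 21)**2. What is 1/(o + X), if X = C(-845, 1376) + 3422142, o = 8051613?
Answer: 1/13309780 ≈ 7.5133e-8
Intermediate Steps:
C(k, d) = (-21 + d)**2
X = 5258167 (X = (-21 + 1376)**2 + 3422142 = 1355**2 + 3422142 = 1836025 + 3422142 = 5258167)
1/(o + X) = 1/(8051613 + 5258167) = 1/13309780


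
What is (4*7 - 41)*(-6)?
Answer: 78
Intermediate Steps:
(4*7 - 41)*(-6) = (28 - 41)*(-6) = -13*(-6) = 78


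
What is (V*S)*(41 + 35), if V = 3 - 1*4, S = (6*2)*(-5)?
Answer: 4560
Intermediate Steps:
S = -60 (S = 12*(-5) = -60)
V = -1 (V = 3 - 4 = -1)
(V*S)*(41 + 35) = (-1*(-60))*(41 + 35) = 60*76 = 4560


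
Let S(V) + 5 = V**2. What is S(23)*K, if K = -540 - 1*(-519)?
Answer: -11004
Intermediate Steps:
K = -21 (K = -540 + 519 = -21)
S(V) = -5 + V**2
S(23)*K = (-5 + 23**2)*(-21) = (-5 + 529)*(-21) = 524*(-21) = -11004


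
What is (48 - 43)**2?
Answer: 25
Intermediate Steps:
(48 - 43)**2 = 5**2 = 25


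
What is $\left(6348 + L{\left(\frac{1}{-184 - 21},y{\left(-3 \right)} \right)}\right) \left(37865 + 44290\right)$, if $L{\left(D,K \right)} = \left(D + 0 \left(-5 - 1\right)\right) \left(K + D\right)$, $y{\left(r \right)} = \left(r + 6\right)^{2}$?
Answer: $\frac{4383344796936}{8405} \approx 5.2152 \cdot 10^{8}$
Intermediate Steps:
$y{\left(r \right)} = \left(6 + r\right)^{2}$
$L{\left(D,K \right)} = D \left(D + K\right)$ ($L{\left(D,K \right)} = \left(D + 0 \left(-6\right)\right) \left(D + K\right) = \left(D + 0\right) \left(D + K\right) = D \left(D + K\right)$)
$\left(6348 + L{\left(\frac{1}{-184 - 21},y{\left(-3 \right)} \right)}\right) \left(37865 + 44290\right) = \left(6348 + \frac{\frac{1}{-184 - 21} + \left(6 - 3\right)^{2}}{-184 - 21}\right) \left(37865 + 44290\right) = \left(6348 + \frac{\frac{1}{-205} + 3^{2}}{-205}\right) 82155 = \left(6348 - \frac{- \frac{1}{205} + 9}{205}\right) 82155 = \left(6348 - \frac{1844}{42025}\right) 82155 = \frac{266772856}{42025} \cdot 82155 = \frac{4383344796936}{8405}$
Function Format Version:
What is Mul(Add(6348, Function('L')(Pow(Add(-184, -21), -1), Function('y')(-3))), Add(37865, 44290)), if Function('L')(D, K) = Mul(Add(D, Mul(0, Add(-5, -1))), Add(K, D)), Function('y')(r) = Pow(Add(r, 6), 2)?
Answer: Rational(4383344796936, 8405) ≈ 5.2152e+8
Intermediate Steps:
Function('y')(r) = Pow(Add(6, r), 2)
Function('L')(D, K) = Mul(D, Add(D, K)) (Function('L')(D, K) = Mul(Add(D, Mul(0, -6)), Add(D, K)) = Mul(Add(D, 0), Add(D, K)) = Mul(D, Add(D, K)))
Mul(Add(6348, Function('L')(Pow(Add(-184, -21), -1), Function('y')(-3))), Add(37865, 44290)) = Mul(Add(6348, Mul(Pow(Add(-184, -21), -1), Add(Pow(Add(-184, -21), -1), Pow(Add(6, -3), 2)))), Add(37865, 44290)) = Mul(Add(6348, Mul(Pow(-205, -1), Add(Pow(-205, -1), Pow(3, 2)))), 82155) = Mul(Add(6348, Mul(Rational(-1, 205), Add(Rational(-1, 205), 9))), 82155) = Mul(Add(6348, Mul(Rational(-1, 205), Rational(1844, 205))), 82155) = Mul(Add(6348, Rational(-1844, 42025)), 82155) = Mul(Rational(266772856, 42025), 82155) = Rational(4383344796936, 8405)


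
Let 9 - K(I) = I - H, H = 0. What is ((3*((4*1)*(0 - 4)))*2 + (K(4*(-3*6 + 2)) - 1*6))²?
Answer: 841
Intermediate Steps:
K(I) = 9 - I (K(I) = 9 - (I - 1*0) = 9 - (I + 0) = 9 - I)
((3*((4*1)*(0 - 4)))*2 + (K(4*(-3*6 + 2)) - 1*6))² = ((3*((4*1)*(0 - 4)))*2 + ((9 - 4*(-3*6 + 2)) - 1*6))² = ((3*(4*(-4)))*2 + ((9 - 4*(-18 + 2)) - 6))² = ((3*(-16))*2 + ((9 - 4*(-16)) - 6))² = (-48*2 + ((9 - 1*(-64)) - 6))² = (-96 + ((9 + 64) - 6))² = (-96 + (73 - 6))² = (-96 + 67)² = (-29)² = 841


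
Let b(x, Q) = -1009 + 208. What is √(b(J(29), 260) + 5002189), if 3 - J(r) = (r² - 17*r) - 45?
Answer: 2*√1250347 ≈ 2236.4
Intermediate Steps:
J(r) = 48 - r² + 17*r (J(r) = 3 - ((r² - 17*r) - 45) = 3 - (-45 + r² - 17*r) = 3 + (45 - r² + 17*r) = 48 - r² + 17*r)
b(x, Q) = -801
√(b(J(29), 260) + 5002189) = √(-801 + 5002189) = √5001388 = 2*√1250347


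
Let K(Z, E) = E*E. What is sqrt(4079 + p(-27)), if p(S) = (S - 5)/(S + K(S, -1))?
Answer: sqrt(689559)/13 ≈ 63.877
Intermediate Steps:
K(Z, E) = E**2
p(S) = (-5 + S)/(1 + S) (p(S) = (S - 5)/(S + (-1)**2) = (-5 + S)/(S + 1) = (-5 + S)/(1 + S))
sqrt(4079 + p(-27)) = sqrt(4079 + (-5 - 27)/(1 - 27)) = sqrt(4079 - 32/(-26)) = sqrt(4079 - 1/26*(-32)) = sqrt(4079 + 16/13) = sqrt(53043/13) = sqrt(689559)/13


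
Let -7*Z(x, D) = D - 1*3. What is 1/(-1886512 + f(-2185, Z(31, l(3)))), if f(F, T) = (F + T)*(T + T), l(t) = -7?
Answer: -49/92744788 ≈ -5.2833e-7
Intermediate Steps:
Z(x, D) = 3/7 - D/7 (Z(x, D) = -(D - 1*3)/7 = -(D - 3)/7 = -(-3 + D)/7 = 3/7 - D/7)
f(F, T) = 2*T*(F + T) (f(F, T) = (F + T)*(2*T) = 2*T*(F + T))
1/(-1886512 + f(-2185, Z(31, l(3)))) = 1/(-1886512 + 2*(3/7 - ⅐*(-7))*(-2185 + (3/7 - ⅐*(-7)))) = 1/(-1886512 + 2*(3/7 + 1)*(-2185 + (3/7 + 1))) = 1/(-1886512 + 2*(10/7)*(-2185 + 10/7)) = 1/(-1886512 + 2*(10/7)*(-15285/7)) = 1/(-1886512 - 305700/49) = 1/(-92744788/49) = -49/92744788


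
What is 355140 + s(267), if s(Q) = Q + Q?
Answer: 355674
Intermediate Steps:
s(Q) = 2*Q
355140 + s(267) = 355140 + 2*267 = 355140 + 534 = 355674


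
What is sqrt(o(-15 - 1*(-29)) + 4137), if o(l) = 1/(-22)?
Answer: sqrt(2002286)/22 ≈ 64.319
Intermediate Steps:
o(l) = -1/22
sqrt(o(-15 - 1*(-29)) + 4137) = sqrt(-1/22 + 4137) = sqrt(91013/22) = sqrt(2002286)/22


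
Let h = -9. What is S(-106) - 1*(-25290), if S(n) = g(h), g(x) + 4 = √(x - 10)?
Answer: 25286 + I*√19 ≈ 25286.0 + 4.3589*I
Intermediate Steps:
g(x) = -4 + √(-10 + x) (g(x) = -4 + √(x - 10) = -4 + √(-10 + x))
S(n) = -4 + I*√19 (S(n) = -4 + √(-10 - 9) = -4 + √(-19) = -4 + I*√19)
S(-106) - 1*(-25290) = (-4 + I*√19) - 1*(-25290) = (-4 + I*√19) + 25290 = 25286 + I*√19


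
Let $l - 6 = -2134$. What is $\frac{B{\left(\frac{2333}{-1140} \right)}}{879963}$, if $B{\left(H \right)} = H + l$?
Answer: $- \frac{2428253}{1003157820} \approx -0.0024206$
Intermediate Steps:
$l = -2128$ ($l = 6 - 2134 = -2128$)
$B{\left(H \right)} = -2128 + H$ ($B{\left(H \right)} = H - 2128 = -2128 + H$)
$\frac{B{\left(\frac{2333}{-1140} \right)}}{879963} = \frac{-2128 + \frac{2333}{-1140}}{879963} = \left(-2128 + 2333 \left(- \frac{1}{1140}\right)\right) \frac{1}{879963} = \left(-2128 - \frac{2333}{1140}\right) \frac{1}{879963} = \left(- \frac{2428253}{1140}\right) \frac{1}{879963} = - \frac{2428253}{1003157820}$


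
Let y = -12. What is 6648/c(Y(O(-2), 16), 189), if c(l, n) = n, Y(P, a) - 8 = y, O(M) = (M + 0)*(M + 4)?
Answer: 2216/63 ≈ 35.175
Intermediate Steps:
O(M) = M*(4 + M)
Y(P, a) = -4 (Y(P, a) = 8 - 12 = -4)
6648/c(Y(O(-2), 16), 189) = 6648/189 = 6648*(1/189) = 2216/63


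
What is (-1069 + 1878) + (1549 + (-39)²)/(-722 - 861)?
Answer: 1277577/1583 ≈ 807.06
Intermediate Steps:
(-1069 + 1878) + (1549 + (-39)²)/(-722 - 861) = 809 + (1549 + 1521)/(-1583) = 809 + 3070*(-1/1583) = 809 - 3070/1583 = 1277577/1583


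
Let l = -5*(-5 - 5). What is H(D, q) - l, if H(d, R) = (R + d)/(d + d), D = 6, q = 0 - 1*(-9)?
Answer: -195/4 ≈ -48.750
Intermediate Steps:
q = 9 (q = 0 + 9 = 9)
H(d, R) = (R + d)/(2*d) (H(d, R) = (R + d)/((2*d)) = (R + d)*(1/(2*d)) = (R + d)/(2*d))
l = 50 (l = -5*(-10) = 50)
H(D, q) - l = (1/2)*(9 + 6)/6 - 1*50 = (1/2)*(1/6)*15 - 50 = 5/4 - 50 = -195/4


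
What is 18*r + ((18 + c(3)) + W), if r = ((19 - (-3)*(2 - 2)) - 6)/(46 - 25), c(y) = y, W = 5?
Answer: 260/7 ≈ 37.143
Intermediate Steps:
r = 13/21 (r = ((19 - (-3)*0) - 6)/21 = ((19 - 1*0) - 6)*(1/21) = ((19 + 0) - 6)*(1/21) = (19 - 6)*(1/21) = 13*(1/21) = 13/21 ≈ 0.61905)
18*r + ((18 + c(3)) + W) = 18*(13/21) + ((18 + 3) + 5) = 78/7 + (21 + 5) = 78/7 + 26 = 260/7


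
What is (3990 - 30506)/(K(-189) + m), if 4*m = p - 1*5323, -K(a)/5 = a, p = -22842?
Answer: 106064/24385 ≈ 4.3496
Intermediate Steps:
K(a) = -5*a
m = -28165/4 (m = (-22842 - 1*5323)/4 = (-22842 - 5323)/4 = (1/4)*(-28165) = -28165/4 ≈ -7041.3)
(3990 - 30506)/(K(-189) + m) = (3990 - 30506)/(-5*(-189) - 28165/4) = -26516/(945 - 28165/4) = -26516/(-24385/4) = -26516*(-4/24385) = 106064/24385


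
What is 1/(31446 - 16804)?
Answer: 1/14642 ≈ 6.8297e-5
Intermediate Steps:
1/(31446 - 16804) = 1/14642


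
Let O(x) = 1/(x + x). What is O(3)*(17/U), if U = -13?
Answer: -17/78 ≈ -0.21795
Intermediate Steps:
O(x) = 1/(2*x)
O(3)*(17/U) = ((½)/3)*(17/(-13)) = ((½)*(⅓))*(17*(-1/13)) = (⅙)*(-17/13) = -17/78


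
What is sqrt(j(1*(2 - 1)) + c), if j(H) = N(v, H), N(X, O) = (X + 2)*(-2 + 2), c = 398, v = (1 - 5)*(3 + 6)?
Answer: sqrt(398) ≈ 19.950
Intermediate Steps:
v = -36 (v = -4*9 = -36)
N(X, O) = 0 (N(X, O) = (2 + X)*0 = 0)
j(H) = 0
sqrt(j(1*(2 - 1)) + c) = sqrt(0 + 398) = sqrt(398)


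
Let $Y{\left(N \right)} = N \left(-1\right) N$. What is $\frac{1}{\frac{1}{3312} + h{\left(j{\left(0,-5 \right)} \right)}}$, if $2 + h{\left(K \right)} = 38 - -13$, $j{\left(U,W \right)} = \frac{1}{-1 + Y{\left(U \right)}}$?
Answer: $\frac{3312}{162289} \approx 0.020408$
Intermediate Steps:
$Y{\left(N \right)} = - N^{2}$ ($Y{\left(N \right)} = - N N = - N^{2}$)
$j{\left(U,W \right)} = \frac{1}{-1 - U^{2}}$
$h{\left(K \right)} = 49$ ($h{\left(K \right)} = -2 + \left(38 - -13\right) = -2 + \left(38 + 13\right) = -2 + 51 = 49$)
$\frac{1}{\frac{1}{3312} + h{\left(j{\left(0,-5 \right)} \right)}} = \frac{1}{\frac{1}{3312} + 49} = \frac{1}{\frac{162289}{3312}} = \frac{3312}{162289}$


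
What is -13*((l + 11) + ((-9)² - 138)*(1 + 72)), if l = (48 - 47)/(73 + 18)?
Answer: 377649/7 ≈ 53950.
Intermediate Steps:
l = 1/91 ≈ 0.010989
-13*((l + 11) + ((-9)² - 138)*(1 + 72)) = -13*((1/91 + 11) + ((-9)² - 138)*(1 + 72)) = -13*(1002/91 + (81 - 138)*73) = -13*(1002/91 - 57*73) = -13*(1002/91 - 4161) = -13*(-377649/91) = 377649/7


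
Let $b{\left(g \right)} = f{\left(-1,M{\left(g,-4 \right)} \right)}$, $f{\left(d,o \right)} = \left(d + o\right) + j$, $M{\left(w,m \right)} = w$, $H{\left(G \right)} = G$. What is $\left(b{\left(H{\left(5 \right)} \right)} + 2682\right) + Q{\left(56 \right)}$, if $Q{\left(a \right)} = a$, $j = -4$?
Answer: $2738$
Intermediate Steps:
$f{\left(d,o \right)} = -4 + d + o$ ($f{\left(d,o \right)} = \left(d + o\right) - 4 = -4 + d + o$)
$b{\left(g \right)} = -5 + g$ ($b{\left(g \right)} = -4 - 1 + g = -5 + g$)
$\left(b{\left(H{\left(5 \right)} \right)} + 2682\right) + Q{\left(56 \right)} = \left(\left(-5 + 5\right) + 2682\right) + 56 = \left(0 + 2682\right) + 56 = 2682 + 56 = 2738$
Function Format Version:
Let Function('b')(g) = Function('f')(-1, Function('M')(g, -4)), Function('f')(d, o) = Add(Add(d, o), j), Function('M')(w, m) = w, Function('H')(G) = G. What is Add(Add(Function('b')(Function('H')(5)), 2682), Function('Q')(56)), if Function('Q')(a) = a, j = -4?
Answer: 2738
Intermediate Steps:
Function('f')(d, o) = Add(-4, d, o) (Function('f')(d, o) = Add(Add(d, o), -4) = Add(-4, d, o))
Function('b')(g) = Add(-5, g) (Function('b')(g) = Add(-4, -1, g) = Add(-5, g))
Add(Add(Function('b')(Function('H')(5)), 2682), Function('Q')(56)) = Add(Add(Add(-5, 5), 2682), 56) = Add(Add(0, 2682), 56) = Add(2682, 56) = 2738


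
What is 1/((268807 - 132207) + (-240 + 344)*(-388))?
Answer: 1/96248 ≈ 1.0390e-5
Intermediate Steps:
1/((268807 - 132207) + (-240 + 344)*(-388)) = 1/(136600 + 104*(-388)) = 1/(136600 - 40352) = 1/96248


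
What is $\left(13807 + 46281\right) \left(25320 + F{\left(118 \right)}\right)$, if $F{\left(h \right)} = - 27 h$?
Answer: $1329987792$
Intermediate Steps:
$\left(13807 + 46281\right) \left(25320 + F{\left(118 \right)}\right) = \left(13807 + 46281\right) \left(25320 - 3186\right) = 60088 \left(25320 - 3186\right) = 60088 \cdot 22134 = 1329987792$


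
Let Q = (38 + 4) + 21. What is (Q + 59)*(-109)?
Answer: -13298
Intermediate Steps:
Q = 63 (Q = 42 + 21 = 63)
(Q + 59)*(-109) = (63 + 59)*(-109) = 122*(-109) = -13298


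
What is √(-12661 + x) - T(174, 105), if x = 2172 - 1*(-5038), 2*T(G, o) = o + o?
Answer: -105 + I*√5451 ≈ -105.0 + 73.831*I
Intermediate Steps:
T(G, o) = o (T(G, o) = (o + o)/2 = (2*o)/2 = o)
x = 7210 (x = 2172 + 5038 = 7210)
√(-12661 + x) - T(174, 105) = √(-12661 + 7210) - 1*105 = √(-5451) - 105 = I*√5451 - 105 = -105 + I*√5451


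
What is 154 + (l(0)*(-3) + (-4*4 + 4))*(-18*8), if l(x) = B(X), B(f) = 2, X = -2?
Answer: 2746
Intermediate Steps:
l(x) = 2
154 + (l(0)*(-3) + (-4*4 + 4))*(-18*8) = 154 + (2*(-3) + (-4*4 + 4))*(-18*8) = 154 + (-6 + (-16 + 4))*(-144) = 154 + (-6 - 12)*(-144) = 154 - 18*(-144) = 154 + 2592 = 2746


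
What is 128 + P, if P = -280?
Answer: -152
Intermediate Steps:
128 + P = 128 - 280 = -152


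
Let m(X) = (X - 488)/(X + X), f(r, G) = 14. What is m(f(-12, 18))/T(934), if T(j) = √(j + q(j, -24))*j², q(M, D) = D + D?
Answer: -237*√886/10820703824 ≈ -6.5194e-7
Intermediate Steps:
q(M, D) = 2*D
m(X) = (-488 + X)/(2*X) (m(X) = (-488 + X)/((2*X)) = (-488 + X)*(1/(2*X)) = (-488 + X)/(2*X))
T(j) = j²*√(-48 + j) (T(j) = √(j + 2*(-24))*j² = √(j - 48)*j² = √(-48 + j)*j² = j²*√(-48 + j))
m(f(-12, 18))/T(934) = ((½)*(-488 + 14)/14)/((934²*√(-48 + 934))) = ((½)*(1/14)*(-474))/((872356*√886)) = -237*√886/10820703824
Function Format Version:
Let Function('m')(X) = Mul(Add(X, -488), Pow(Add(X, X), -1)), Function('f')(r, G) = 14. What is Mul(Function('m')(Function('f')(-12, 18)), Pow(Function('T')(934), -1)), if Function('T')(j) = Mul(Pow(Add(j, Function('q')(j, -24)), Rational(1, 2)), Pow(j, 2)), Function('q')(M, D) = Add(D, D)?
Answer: Mul(Rational(-237, 10820703824), Pow(886, Rational(1, 2))) ≈ -6.5194e-7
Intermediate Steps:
Function('q')(M, D) = Mul(2, D)
Function('m')(X) = Mul(Rational(1, 2), Pow(X, -1), Add(-488, X)) (Function('m')(X) = Mul(Add(-488, X), Pow(Mul(2, X), -1)) = Mul(Add(-488, X), Mul(Rational(1, 2), Pow(X, -1))) = Mul(Rational(1, 2), Pow(X, -1), Add(-488, X)))
Function('T')(j) = Mul(Pow(j, 2), Pow(Add(-48, j), Rational(1, 2))) (Function('T')(j) = Mul(Pow(Add(j, Mul(2, -24)), Rational(1, 2)), Pow(j, 2)) = Mul(Pow(Add(j, -48), Rational(1, 2)), Pow(j, 2)) = Mul(Pow(Add(-48, j), Rational(1, 2)), Pow(j, 2)) = Mul(Pow(j, 2), Pow(Add(-48, j), Rational(1, 2))))
Mul(Function('m')(Function('f')(-12, 18)), Pow(Function('T')(934), -1)) = Mul(Mul(Rational(1, 2), Pow(14, -1), Add(-488, 14)), Pow(Mul(Pow(934, 2), Pow(Add(-48, 934), Rational(1, 2))), -1)) = Mul(Mul(Rational(1, 2), Rational(1, 14), -474), Pow(Mul(872356, Pow(886, Rational(1, 2))), -1)) = Mul(Rational(-237, 14), Mul(Rational(1, 772907416), Pow(886, Rational(1, 2)))) = Mul(Rational(-237, 10820703824), Pow(886, Rational(1, 2)))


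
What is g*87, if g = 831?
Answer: 72297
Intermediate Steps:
g*87 = 831*87 = 72297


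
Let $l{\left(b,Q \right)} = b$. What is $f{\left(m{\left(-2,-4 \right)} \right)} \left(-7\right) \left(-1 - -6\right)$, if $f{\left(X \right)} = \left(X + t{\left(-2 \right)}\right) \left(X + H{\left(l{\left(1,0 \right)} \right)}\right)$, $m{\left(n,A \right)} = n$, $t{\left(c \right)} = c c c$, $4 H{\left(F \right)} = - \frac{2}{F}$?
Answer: $-875$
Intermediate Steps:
$H{\left(F \right)} = - \frac{1}{2 F}$ ($H{\left(F \right)} = \frac{\left(-2\right) \frac{1}{F}}{4} = - \frac{1}{2 F}$)
$t{\left(c \right)} = c^{3}$ ($t{\left(c \right)} = c c^{2} = c^{3}$)
$f{\left(X \right)} = \left(-8 + X\right) \left(- \frac{1}{2} + X\right)$ ($f{\left(X \right)} = \left(X + \left(-2\right)^{3}\right) \left(X - \frac{1}{2 \cdot 1}\right) = \left(X - 8\right) \left(X - \frac{1}{2}\right) = \left(-8 + X\right) \left(X - \frac{1}{2}\right) = \left(-8 + X\right) \left(- \frac{1}{2} + X\right)$)
$f{\left(m{\left(-2,-4 \right)} \right)} \left(-7\right) \left(-1 - -6\right) = \left(4 + \left(-2\right)^{2} - -17\right) \left(-7\right) \left(-1 - -6\right) = \left(4 + 4 + 17\right) \left(-7\right) \left(-1 + 6\right) = 25 \left(-7\right) 5 = \left(-175\right) 5 = -875$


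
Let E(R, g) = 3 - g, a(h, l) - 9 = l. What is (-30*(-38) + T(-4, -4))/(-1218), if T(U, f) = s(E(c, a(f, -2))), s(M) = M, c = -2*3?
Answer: -568/609 ≈ -0.93268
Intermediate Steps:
c = -6
a(h, l) = 9 + l
T(U, f) = -4 (T(U, f) = 3 - (9 - 2) = 3 - 1*7 = 3 - 7 = -4)
(-30*(-38) + T(-4, -4))/(-1218) = (-30*(-38) - 4)/(-1218) = (1140 - 4)*(-1/1218) = 1136*(-1/1218) = -568/609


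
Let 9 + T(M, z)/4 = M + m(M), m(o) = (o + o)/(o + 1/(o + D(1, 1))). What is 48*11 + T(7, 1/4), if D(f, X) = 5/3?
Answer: 97656/185 ≈ 527.87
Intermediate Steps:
D(f, X) = 5/3 (D(f, X) = 5*(⅓) = 5/3)
m(o) = 2*o/(o + 1/(5/3 + o)) (m(o) = (o + o)/(o + 1/(o + 5/3)) = (2*o)/(o + 1/(5/3 + o)) = 2*o/(o + 1/(5/3 + o)))
T(M, z) = -36 + 4*M + 8*M*(5 + 3*M)/(3 + 3*M² + 5*M) (T(M, z) = -36 + 4*(M + 2*M*(5 + 3*M)/(3 + 3*M² + 5*M)) = -36 + (4*M + 8*M*(5 + 3*M)/(3 + 3*M² + 5*M)) = -36 + 4*M + 8*M*(5 + 3*M)/(3 + 3*M² + 5*M))
48*11 + T(7, 1/4) = 48*11 + 4*(-27 - 32*7 - 16*7² + 3*7³)/(3 + 3*7² + 5*7) = 528 + 4*(-27 - 224 - 16*49 + 3*343)/(3 + 3*49 + 35) = 528 + 4*(-27 - 224 - 784 + 1029)/(3 + 147 + 35) = 528 + 4*(-6)/185 = 528 + 4*(1/185)*(-6) = 528 - 24/185 = 97656/185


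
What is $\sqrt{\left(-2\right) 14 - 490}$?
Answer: $i \sqrt{518} \approx 22.76 i$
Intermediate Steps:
$\sqrt{\left(-2\right) 14 - 490} = \sqrt{-28 - 490} = \sqrt{-518} = i \sqrt{518}$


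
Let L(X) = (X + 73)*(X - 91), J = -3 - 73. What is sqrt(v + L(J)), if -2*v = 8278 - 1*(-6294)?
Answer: I*sqrt(6785) ≈ 82.371*I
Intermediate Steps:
J = -76
L(X) = (-91 + X)*(73 + X) (L(X) = (73 + X)*(-91 + X) = (-91 + X)*(73 + X))
v = -7286 (v = -(8278 - 1*(-6294))/2 = -(8278 + 6294)/2 = -1/2*14572 = -7286)
sqrt(v + L(J)) = sqrt(-7286 + (-6643 + (-76)**2 - 18*(-76))) = sqrt(-7286 + (-6643 + 5776 + 1368)) = sqrt(-7286 + 501) = sqrt(-6785) = I*sqrt(6785)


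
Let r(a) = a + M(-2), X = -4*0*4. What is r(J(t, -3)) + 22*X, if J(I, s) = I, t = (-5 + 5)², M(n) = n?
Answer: -2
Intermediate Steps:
X = 0 (X = 0*4 = 0)
t = 0 (t = 0² = 0)
r(a) = -2 + a (r(a) = a - 2 = -2 + a)
r(J(t, -3)) + 22*X = (-2 + 0) + 22*0 = -2 + 0 = -2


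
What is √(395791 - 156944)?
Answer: √238847 ≈ 488.72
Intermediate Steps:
√(395791 - 156944) = √238847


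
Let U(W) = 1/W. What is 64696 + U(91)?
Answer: 5887337/91 ≈ 64696.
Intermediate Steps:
64696 + U(91) = 64696 + 1/91 = 5887337/91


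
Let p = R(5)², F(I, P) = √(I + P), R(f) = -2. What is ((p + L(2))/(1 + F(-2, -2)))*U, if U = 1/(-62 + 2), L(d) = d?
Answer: -1/50 + I/25 ≈ -0.02 + 0.04*I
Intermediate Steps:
p = 4 (p = (-2)² = 4)
U = -1/60 (U = 1/(-60) = -1/60 ≈ -0.016667)
((p + L(2))/(1 + F(-2, -2)))*U = ((4 + 2)/(1 + √(-2 - 2)))*(-1/60) = (6/(1 + √(-4)))*(-1/60) = (6/(1 + 2*I))*(-1/60) = (6*((1 - 2*I)/5))*(-1/60) = (6*(1 - 2*I)/5)*(-1/60) = -(1 - 2*I)/50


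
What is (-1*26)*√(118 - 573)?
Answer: -26*I*√455 ≈ -554.6*I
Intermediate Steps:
(-1*26)*√(118 - 573) = -26*I*√455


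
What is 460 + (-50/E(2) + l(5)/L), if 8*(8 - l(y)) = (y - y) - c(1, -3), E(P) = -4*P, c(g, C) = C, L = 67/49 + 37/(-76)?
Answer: 6228917/13116 ≈ 474.91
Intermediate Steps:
L = 3279/3724 (L = 67*(1/49) + 37*(-1/76) = 67/49 - 37/76 = 3279/3724 ≈ 0.88050)
l(y) = 61/8 (l(y) = 8 - ((y - y) - 1*(-3))/8 = 8 - (0 + 3)/8 = 8 - ⅛*3 = 8 - 3/8 = 61/8)
460 + (-50/E(2) + l(5)/L) = 460 + (-50/((-4*2)) + 61/(8*(3279/3724))) = 460 + (-50/(-8) + (61/8)*(3724/3279)) = 460 + (-50*(-⅛) + 56791/6558) = 460 + (25/4 + 56791/6558) = 460 + 195557/13116 = 6228917/13116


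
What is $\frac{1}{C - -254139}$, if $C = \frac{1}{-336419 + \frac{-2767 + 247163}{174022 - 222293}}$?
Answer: $\frac{16239525945}{4127096884088084} \approx 3.9349 \cdot 10^{-6}$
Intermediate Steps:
$C = - \frac{48271}{16239525945}$ ($C = \frac{1}{-336419 + \frac{244396}{-48271}} = \frac{1}{-336419 + 244396 \left(- \frac{1}{48271}\right)} = \frac{1}{-336419 - \frac{244396}{48271}} = \frac{1}{- \frac{16239525945}{48271}} = - \frac{48271}{16239525945} \approx -2.9724 \cdot 10^{-6}$)
$\frac{1}{C - -254139} = \frac{1}{- \frac{48271}{16239525945} - -254139} = \frac{1}{- \frac{48271}{16239525945} + 254139} = \frac{1}{\frac{4127096884088084}{16239525945}} = \frac{16239525945}{4127096884088084}$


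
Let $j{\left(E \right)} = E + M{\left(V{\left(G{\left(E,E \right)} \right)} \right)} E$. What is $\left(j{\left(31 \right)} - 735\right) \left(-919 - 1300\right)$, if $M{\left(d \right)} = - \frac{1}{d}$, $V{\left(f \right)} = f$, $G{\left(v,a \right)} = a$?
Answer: $1564395$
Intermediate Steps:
$j{\left(E \right)} = -1 + E$ ($j{\left(E \right)} = E + - \frac{1}{E} E = E - 1 = -1 + E$)
$\left(j{\left(31 \right)} - 735\right) \left(-919 - 1300\right) = \left(\left(-1 + 31\right) - 735\right) \left(-919 - 1300\right) = \left(30 - 735\right) \left(-2219\right) = \left(-705\right) \left(-2219\right) = 1564395$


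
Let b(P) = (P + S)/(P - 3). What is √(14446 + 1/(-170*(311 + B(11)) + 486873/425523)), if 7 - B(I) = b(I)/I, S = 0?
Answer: √13578861528721215626574002/30658992191 ≈ 120.19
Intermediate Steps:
b(P) = P/(-3 + P) (b(P) = (P + 0)/(P - 3) = P/(-3 + P))
B(I) = 7 - 1/(-3 + I) (B(I) = 7 - I/(-3 + I)/I = 7 - 1/(-3 + I))
√(14446 + 1/(-170*(311 + B(11)) + 486873/425523)) = √(14446 + 1/(-170*(311 + (-22 + 7*11)/(-3 + 11)) + 486873/425523)) = √(14446 + 1/(-170*(311 + (-22 + 77)/8) + 486873*(1/425523))) = √(14446 + 1/(-170*(311 + (⅛)*55) + 162291/141841)) = √(14446 + 1/(-170*(311 + 55/8) + 162291/141841)) = √(14446 + 1/(-170*2543/8 + 162291/141841)) = √(14446 + 1/(-216155/4 + 162291/141841)) = √(14446 + 1/(-30658992191/567364)) = √(14446 - 567364/30658992191) = √(442899800623822/30658992191) = √13578861528721215626574002/30658992191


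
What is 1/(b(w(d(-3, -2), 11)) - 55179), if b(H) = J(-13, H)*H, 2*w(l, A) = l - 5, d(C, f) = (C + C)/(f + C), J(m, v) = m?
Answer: -10/551543 ≈ -1.8131e-5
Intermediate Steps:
d(C, f) = 2*C/(C + f) (d(C, f) = (2*C)/(C + f) = 2*C/(C + f))
w(l, A) = -5/2 + l/2 (w(l, A) = (l - 5)/2 = (-5 + l)/2 = -5/2 + l/2)
b(H) = -13*H
1/(b(w(d(-3, -2), 11)) - 55179) = 1/(-13*(-5/2 + (2*(-3)/(-3 - 2))/2) - 55179) = 1/(-13*(-5/2 + (2*(-3)/(-5))/2) - 55179) = 1/(-13*(-5/2 + (2*(-3)*(-⅕))/2) - 55179) = 1/(-13*(-5/2 + (½)*(6/5)) - 55179) = 1/(-13*(-5/2 + ⅗) - 55179) = 1/(-13*(-19/10) - 55179) = 1/(247/10 - 55179) = 1/(-551543/10) = -10/551543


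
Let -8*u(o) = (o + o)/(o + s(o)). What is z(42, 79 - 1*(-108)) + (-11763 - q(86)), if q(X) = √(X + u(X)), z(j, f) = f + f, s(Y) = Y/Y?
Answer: -11389 - √2596254/174 ≈ -11398.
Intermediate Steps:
s(Y) = 1
z(j, f) = 2*f
u(o) = -o/(4*(1 + o)) (u(o) = -(o + o)/(8*(o + 1)) = -2*o/(8*(1 + o)) = -o/(4*(1 + o)))
q(X) = √(X - X/(4 + 4*X))
z(42, 79 - 1*(-108)) + (-11763 - q(86)) = 2*(79 - 1*(-108)) + (-11763 - √(86*(3 + 4*86)/(1 + 86))/2) = 2*(79 + 108) + (-11763 - √(86*(3 + 344)/87)/2) = 2*187 + (-11763 - √(86*(1/87)*347)/2) = 374 + (-11763 - √(29842/87)/2) = 374 + (-11763 - √2596254/87/2) = 374 + (-11763 - √2596254/174) = -11389 - √2596254/174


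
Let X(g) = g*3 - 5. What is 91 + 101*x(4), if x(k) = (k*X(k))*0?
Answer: 91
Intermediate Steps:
X(g) = -5 + 3*g (X(g) = 3*g - 5 = -5 + 3*g)
x(k) = 0 (x(k) = (k*(-5 + 3*k))*0 = 0)
91 + 101*x(4) = 91 + 101*0 = 91 + 0 = 91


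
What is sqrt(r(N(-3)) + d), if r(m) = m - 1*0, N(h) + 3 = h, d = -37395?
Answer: I*sqrt(37401) ≈ 193.39*I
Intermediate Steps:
N(h) = -3 + h
r(m) = m (r(m) = m + 0 = m)
sqrt(r(N(-3)) + d) = sqrt((-3 - 3) - 37395) = sqrt(-6 - 37395) = sqrt(-37401) = I*sqrt(37401)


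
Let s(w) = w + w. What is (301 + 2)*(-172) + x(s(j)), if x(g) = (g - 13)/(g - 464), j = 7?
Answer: -23452201/450 ≈ -52116.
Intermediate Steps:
s(w) = 2*w
x(g) = (-13 + g)/(-464 + g)
(301 + 2)*(-172) + x(s(j)) = (301 + 2)*(-172) + (-13 + 2*7)/(-464 + 2*7) = 303*(-172) + (-13 + 14)/(-464 + 14) = -52116 + 1/(-450) = -52116 - 1/450*1 = -52116 - 1/450 = -23452201/450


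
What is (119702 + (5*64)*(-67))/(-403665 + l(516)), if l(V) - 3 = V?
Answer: -5459/22397 ≈ -0.24374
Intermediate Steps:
l(V) = 3 + V
(119702 + (5*64)*(-67))/(-403665 + l(516)) = (119702 + (5*64)*(-67))/(-403665 + (3 + 516)) = (119702 + 320*(-67))/(-403665 + 519) = (119702 - 21440)/(-403146) = 98262*(-1/403146) = -5459/22397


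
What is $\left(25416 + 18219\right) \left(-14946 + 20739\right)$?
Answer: $252777555$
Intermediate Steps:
$\left(25416 + 18219\right) \left(-14946 + 20739\right) = 43635 \cdot 5793 = 252777555$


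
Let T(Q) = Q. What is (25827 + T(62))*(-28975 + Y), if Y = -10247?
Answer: -1015418358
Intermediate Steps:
(25827 + T(62))*(-28975 + Y) = (25827 + 62)*(-28975 - 10247) = 25889*(-39222) = -1015418358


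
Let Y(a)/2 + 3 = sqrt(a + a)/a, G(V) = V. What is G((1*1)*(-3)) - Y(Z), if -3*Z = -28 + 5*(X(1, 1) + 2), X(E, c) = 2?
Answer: 3 - sqrt(3) ≈ 1.2680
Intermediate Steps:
Z = 8/3 (Z = -(-28 + 5*(2 + 2))/3 = -(-28 + 5*4)/3 = -(-28 + 20)/3 = -1/3*(-8) = 8/3 ≈ 2.6667)
Y(a) = -6 + 2*sqrt(2)/sqrt(a) (Y(a) = -6 + 2*(sqrt(a + a)/a) = -6 + 2*(sqrt(2*a)/a) = -6 + 2*((sqrt(2)*sqrt(a))/a) = -6 + 2*(sqrt(2)/sqrt(a)) = -6 + 2*sqrt(2)/sqrt(a))
G((1*1)*(-3)) - Y(Z) = (1*1)*(-3) - (-6 + 2*sqrt(2)/sqrt(8/3)) = 1*(-3) - (-6 + 2*sqrt(2)*(sqrt(6)/4)) = -3 - (-6 + sqrt(3)) = -3 + (6 - sqrt(3)) = 3 - sqrt(3)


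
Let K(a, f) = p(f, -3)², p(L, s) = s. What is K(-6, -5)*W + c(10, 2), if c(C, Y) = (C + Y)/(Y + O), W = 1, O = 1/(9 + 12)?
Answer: 639/43 ≈ 14.860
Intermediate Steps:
O = 1/21 ≈ 0.047619
c(C, Y) = (C + Y)/(1/21 + Y) (c(C, Y) = (C + Y)/(Y + 1/21) = (C + Y)/(1/21 + Y))
K(a, f) = 9 (K(a, f) = (-3)² = 9)
K(-6, -5)*W + c(10, 2) = 9*1 + 21*(10 + 2)/(1 + 21*2) = 9 + 21*12/(1 + 42) = 9 + 21*12/43 = 9 + 21*(1/43)*12 = 9 + 252/43 = 639/43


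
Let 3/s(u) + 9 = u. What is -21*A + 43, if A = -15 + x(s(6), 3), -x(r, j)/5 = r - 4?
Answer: -167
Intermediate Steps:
s(u) = 3/(-9 + u)
x(r, j) = 20 - 5*r (x(r, j) = -5*(r - 4) = -5*(-4 + r) = 20 - 5*r)
A = 10 (A = -15 + (20 - 15/(-9 + 6)) = -15 + (20 - 15/(-3)) = -15 + (20 - 15*(-1)/3) = -15 + (20 - 5*(-1)) = -15 + (20 + 5) = -15 + 25 = 10)
-21*A + 43 = -21*10 + 43 = -210 + 43 = -167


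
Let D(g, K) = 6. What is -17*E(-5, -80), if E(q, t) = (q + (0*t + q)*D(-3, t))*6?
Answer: 3570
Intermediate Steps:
E(q, t) = 42*q (E(q, t) = (q + (0*t + q)*6)*6 = (q + (0 + q)*6)*6 = (q + q*6)*6 = (q + 6*q)*6 = (7*q)*6 = 42*q)
-17*E(-5, -80) = -714*(-5) = -17*(-210) = 3570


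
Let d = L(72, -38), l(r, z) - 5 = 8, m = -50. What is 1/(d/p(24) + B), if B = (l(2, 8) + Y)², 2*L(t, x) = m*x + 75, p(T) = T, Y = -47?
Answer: 48/57463 ≈ 0.00083532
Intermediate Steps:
l(r, z) = 13 (l(r, z) = 5 + 8 = 13)
L(t, x) = 75/2 - 25*x (L(t, x) = (-50*x + 75)/2 = (75 - 50*x)/2 = 75/2 - 25*x)
d = 1975/2 (d = 75/2 - 25*(-38) = 75/2 + 950 = 1975/2 ≈ 987.50)
B = 1156 (B = (13 - 47)² = (-34)² = 1156)
1/(d/p(24) + B) = 1/((1975/2)/24 + 1156) = 1/((1975/2)*(1/24) + 1156) = 1/(1975/48 + 1156) = 1/(57463/48) = 48/57463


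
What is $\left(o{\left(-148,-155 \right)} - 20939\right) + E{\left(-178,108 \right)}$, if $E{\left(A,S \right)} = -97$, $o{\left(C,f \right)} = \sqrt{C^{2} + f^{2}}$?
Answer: $-21036 + \sqrt{45929} \approx -20822.0$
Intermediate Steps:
$\left(o{\left(-148,-155 \right)} - 20939\right) + E{\left(-178,108 \right)} = \left(\sqrt{\left(-148\right)^{2} + \left(-155\right)^{2}} - 20939\right) - 97 = \left(\sqrt{21904 + 24025} - 20939\right) - 97 = \left(\sqrt{45929} - 20939\right) - 97 = \left(-20939 + \sqrt{45929}\right) - 97 = -21036 + \sqrt{45929}$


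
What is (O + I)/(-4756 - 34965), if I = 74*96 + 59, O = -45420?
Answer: 38257/39721 ≈ 0.96314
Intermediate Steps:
I = 7163 (I = 7104 + 59 = 7163)
(O + I)/(-4756 - 34965) = (-45420 + 7163)/(-4756 - 34965) = -38257/(-39721) = -38257*(-1/39721) = 38257/39721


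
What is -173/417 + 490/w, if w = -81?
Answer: -72781/11259 ≈ -6.4642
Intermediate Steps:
-173/417 + 490/w = -173/417 + 490/(-81) = -173*1/417 + 490*(-1/81) = -173/417 - 490/81 = -72781/11259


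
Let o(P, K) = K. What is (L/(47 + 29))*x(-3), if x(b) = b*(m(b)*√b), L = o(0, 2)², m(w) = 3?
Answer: -9*I*√3/19 ≈ -0.82045*I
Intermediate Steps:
L = 4 (L = 2² = 4)
x(b) = 3*b^(3/2) (x(b) = b*(3*√b) = 3*b^(3/2))
(L/(47 + 29))*x(-3) = (4/(47 + 29))*(3*(-3)^(3/2)) = (4/76)*(3*(-3*I*√3)) = ((1/76)*4)*(-9*I*√3) = (-9*I*√3)/19 = -9*I*√3/19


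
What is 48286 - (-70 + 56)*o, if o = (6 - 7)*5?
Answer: 48216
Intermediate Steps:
o = -5 (o = -1*5 = -5)
48286 - (-70 + 56)*o = 48286 - (-70 + 56)*(-5) = 48286 - (-14)*(-5) = 48286 - 1*70 = 48286 - 70 = 48216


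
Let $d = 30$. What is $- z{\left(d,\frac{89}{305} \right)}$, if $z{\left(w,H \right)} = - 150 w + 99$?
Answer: $4401$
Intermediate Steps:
$z{\left(w,H \right)} = 99 - 150 w$
$- z{\left(d,\frac{89}{305} \right)} = - (99 - 4500) = \left(-1\right) \left(-4401\right) = 4401$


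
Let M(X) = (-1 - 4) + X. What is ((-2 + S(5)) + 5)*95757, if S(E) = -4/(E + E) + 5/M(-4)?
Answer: 2936548/15 ≈ 1.9577e+5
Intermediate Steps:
M(X) = -5 + X
S(E) = -5/9 - 2/E (S(E) = -4/(E + E) + 5/(-5 - 4) = -4*1/(2*E) + 5/(-9) = -2/E + 5*(-1/9) = -2/E - 5/9 = -5/9 - 2/E)
((-2 + S(5)) + 5)*95757 = ((-2 + (-5/9 - 2/5)) + 5)*95757 = ((-2 - 43/45) + 5)*95757 = (-133/45 + 5)*95757 = (92/45)*95757 = 2936548/15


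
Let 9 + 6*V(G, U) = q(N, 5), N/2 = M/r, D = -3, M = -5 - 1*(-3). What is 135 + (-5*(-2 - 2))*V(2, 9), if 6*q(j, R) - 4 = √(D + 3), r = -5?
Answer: 965/9 ≈ 107.22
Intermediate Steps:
M = -2 (M = -5 + 3 = -2)
N = ⅘ (N = 2*(-2/(-5)) = 2*(-2*(-⅕)) = 2*(⅖) = ⅘ ≈ 0.80000)
q(j, R) = ⅔ (q(j, R) = ⅔ + √(-3 + 3)/6 = ⅔ + √0/6 = ⅔ + (⅙)*0 = ⅔ + 0 = ⅔)
V(G, U) = -25/18 (V(G, U) = -3/2 + (⅙)*(⅔) = -3/2 + ⅑ = -25/18)
135 + (-5*(-2 - 2))*V(2, 9) = 135 - 5*(-2 - 2)*(-25/18) = 135 - 5*(-4)*(-25/18) = 135 + 20*(-25/18) = 135 - 250/9 = 965/9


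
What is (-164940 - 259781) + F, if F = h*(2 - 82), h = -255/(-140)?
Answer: -2974067/7 ≈ -4.2487e+5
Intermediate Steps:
h = 51/28 (h = -255*(-1/140) = 51/28 ≈ 1.8214)
F = -1020/7 (F = 51*(2 - 82)/28 = (51/28)*(-80) = -1020/7 ≈ -145.71)
(-164940 - 259781) + F = (-164940 - 259781) - 1020/7 = -424721 - 1020/7 = -2974067/7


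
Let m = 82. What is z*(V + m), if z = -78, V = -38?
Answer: -3432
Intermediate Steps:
z*(V + m) = -78*(-38 + 82) = -78*44 = -3432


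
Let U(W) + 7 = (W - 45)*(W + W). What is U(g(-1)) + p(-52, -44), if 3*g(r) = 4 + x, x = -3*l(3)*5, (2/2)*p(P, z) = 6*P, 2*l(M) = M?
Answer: 5617/18 ≈ 312.06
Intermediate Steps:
l(M) = M/2
p(P, z) = 6*P
x = -45/2 (x = -3*3/2*5 = -9/2*5 = -45/2 ≈ -22.500)
g(r) = -37/6 (g(r) = (4 - 45/2)/3 = (⅓)*(-37/2) = -37/6)
U(W) = -7 + 2*W*(-45 + W) (U(W) = -7 + (W - 45)*(W + W) = -7 + (-45 + W)*(2*W) = -7 + 2*W*(-45 + W))
U(g(-1)) + p(-52, -44) = (-7 - 90*(-37/6) + 2*(-37/6)²) + 6*(-52) = (-7 + 555 + 2*(1369/36)) - 312 = (-7 + 555 + 1369/18) - 312 = 11233/18 - 312 = 5617/18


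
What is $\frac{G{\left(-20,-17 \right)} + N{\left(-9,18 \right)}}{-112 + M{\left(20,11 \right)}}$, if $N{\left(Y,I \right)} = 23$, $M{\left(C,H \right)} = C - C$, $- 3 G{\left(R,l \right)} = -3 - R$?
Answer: $- \frac{13}{84} \approx -0.15476$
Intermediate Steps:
$G{\left(R,l \right)} = 1 + \frac{R}{3}$ ($G{\left(R,l \right)} = - \frac{-3 - R}{3} = 1 + \frac{R}{3}$)
$M{\left(C,H \right)} = 0$
$\frac{G{\left(-20,-17 \right)} + N{\left(-9,18 \right)}}{-112 + M{\left(20,11 \right)}} = \frac{\left(1 + \frac{1}{3} \left(-20\right)\right) + 23}{-112 + 0} = \frac{\left(1 - \frac{20}{3}\right) + 23}{-112} = \left(- \frac{17}{3} + 23\right) \left(- \frac{1}{112}\right) = \frac{52}{3} \left(- \frac{1}{112}\right) = - \frac{13}{84}$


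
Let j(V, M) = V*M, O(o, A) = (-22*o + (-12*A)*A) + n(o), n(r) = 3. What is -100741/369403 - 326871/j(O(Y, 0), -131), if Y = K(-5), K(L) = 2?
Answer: -121288207924/1984063513 ≈ -61.131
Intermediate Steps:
Y = 2
O(o, A) = 3 - 22*o - 12*A² (O(o, A) = (-22*o + (-12*A)*A) + 3 = (-22*o - 12*A²) + 3 = 3 - 22*o - 12*A²)
j(V, M) = M*V
-100741/369403 - 326871/j(O(Y, 0), -131) = -100741/369403 - 326871*(-1/(131*(3 - 22*2 - 12*0²))) = -100741*1/369403 - 326871*(-1/(131*(3 - 44 - 12*0))) = -100741/369403 - 326871*(-1/(131*(3 - 44 + 0))) = -100741/369403 - 326871/((-131*(-41))) = -100741/369403 - 326871/5371 = -121288207924/1984063513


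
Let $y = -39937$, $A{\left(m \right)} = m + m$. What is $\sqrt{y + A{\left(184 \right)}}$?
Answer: $i \sqrt{39569} \approx 198.92 i$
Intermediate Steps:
$A{\left(m \right)} = 2 m$
$\sqrt{y + A{\left(184 \right)}} = \sqrt{-39937 + 2 \cdot 184} = \sqrt{-39937 + 368} = \sqrt{-39569} = i \sqrt{39569}$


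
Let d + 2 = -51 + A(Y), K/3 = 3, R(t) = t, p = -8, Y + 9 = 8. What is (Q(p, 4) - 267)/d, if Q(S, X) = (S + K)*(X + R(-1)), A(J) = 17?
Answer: 22/3 ≈ 7.3333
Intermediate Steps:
Y = -1 (Y = -9 + 8 = -1)
K = 9 (K = 3*3 = 9)
Q(S, X) = (-1 + X)*(9 + S) (Q(S, X) = (S + 9)*(X - 1) = (9 + S)*(-1 + X) = (-1 + X)*(9 + S))
d = -36 (d = -2 + (-51 + 17) = -2 - 34 = -36)
(Q(p, 4) - 267)/d = ((-9 - 1*(-8) + 9*4 - 8*4) - 267)/(-36) = ((-9 + 8 + 36 - 32) - 267)*(-1/36) = (3 - 267)*(-1/36) = -264*(-1/36) = 22/3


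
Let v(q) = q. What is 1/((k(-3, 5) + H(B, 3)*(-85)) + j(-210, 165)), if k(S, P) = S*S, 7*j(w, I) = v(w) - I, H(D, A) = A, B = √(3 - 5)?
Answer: -7/2097 ≈ -0.0033381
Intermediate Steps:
B = I*√2 (B = √(-2) = I*√2 ≈ 1.4142*I)
j(w, I) = -I/7 + w/7 (j(w, I) = (w - I)/7 = -I/7 + w/7)
k(S, P) = S²
1/((k(-3, 5) + H(B, 3)*(-85)) + j(-210, 165)) = 1/(((-3)² + 3*(-85)) + (-⅐*165 + (⅐)*(-210))) = 1/((9 - 255) + (-165/7 - 30)) = 1/(-246 - 375/7) = 1/(-2097/7) = -7/2097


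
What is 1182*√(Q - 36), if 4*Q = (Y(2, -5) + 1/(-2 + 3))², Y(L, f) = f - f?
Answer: 591*I*√143 ≈ 7067.3*I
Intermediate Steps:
Y(L, f) = 0
Q = ¼ (Q = (0 + 1/(-2 + 3))²/4 = (0 + 1/1)²/4 = (0 + 1)²/4 = (¼)*1² = (¼)*1 = ¼ ≈ 0.25000)
1182*√(Q - 36) = 1182*√(¼ - 36) = 1182*√(-143/4) = 1182*(I*√143/2) = 591*I*√143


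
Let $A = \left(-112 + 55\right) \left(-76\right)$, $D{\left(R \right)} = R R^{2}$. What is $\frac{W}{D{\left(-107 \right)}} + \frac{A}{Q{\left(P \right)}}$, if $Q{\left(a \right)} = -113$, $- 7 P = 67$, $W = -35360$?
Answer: $- \frac{5302890596}{138429859} \approx -38.307$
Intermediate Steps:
$P = - \frac{67}{7}$ ($P = \left(- \frac{1}{7}\right) 67 = - \frac{67}{7} \approx -9.5714$)
$D{\left(R \right)} = R^{3}$
$A = 4332$ ($A = \left(-57\right) \left(-76\right) = 4332$)
$\frac{W}{D{\left(-107 \right)}} + \frac{A}{Q{\left(P \right)}} = - \frac{35360}{\left(-107\right)^{3}} + \frac{4332}{-113} = - \frac{35360}{-1225043} + 4332 \left(- \frac{1}{113}\right) = \left(-35360\right) \left(- \frac{1}{1225043}\right) - \frac{4332}{113} = \frac{35360}{1225043} - \frac{4332}{113} = - \frac{5302890596}{138429859}$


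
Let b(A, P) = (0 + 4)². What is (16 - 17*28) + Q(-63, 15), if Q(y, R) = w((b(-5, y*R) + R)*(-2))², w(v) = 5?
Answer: -435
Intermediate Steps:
b(A, P) = 16 (b(A, P) = 4² = 16)
Q(y, R) = 25 (Q(y, R) = 5² = 25)
(16 - 17*28) + Q(-63, 15) = (16 - 17*28) + 25 = (16 - 476) + 25 = -460 + 25 = -435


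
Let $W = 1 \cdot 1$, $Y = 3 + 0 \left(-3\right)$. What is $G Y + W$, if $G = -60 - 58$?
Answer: $-353$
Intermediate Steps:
$G = -118$
$Y = 3$ ($Y = 3 + 0 = 3$)
$W = 1$
$G Y + W = \left(-118\right) 3 + 1 = -354 + 1 = -353$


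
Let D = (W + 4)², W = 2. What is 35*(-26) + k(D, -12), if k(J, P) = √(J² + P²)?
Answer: -910 + 12*√10 ≈ -872.05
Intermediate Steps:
D = 36 (D = (2 + 4)² = 6² = 36)
35*(-26) + k(D, -12) = 35*(-26) + √(36² + (-12)²) = -910 + √(1296 + 144) = -910 + √1440 = -910 + 12*√10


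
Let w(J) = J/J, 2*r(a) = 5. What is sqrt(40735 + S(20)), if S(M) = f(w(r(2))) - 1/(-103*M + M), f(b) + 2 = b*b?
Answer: sqrt(42379654110)/1020 ≈ 201.83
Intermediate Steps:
r(a) = 5/2 (r(a) = (1/2)*5 = 5/2)
w(J) = 1
f(b) = -2 + b**2 (f(b) = -2 + b*b = -2 + b**2)
S(M) = -1 + 1/(102*M) (S(M) = (-2 + 1**2) - 1/(-103*M + M) = (-2 + 1) - 1/((-102*M)) = -1 - (-1)/(102*M) = -1 + 1/(102*M))
sqrt(40735 + S(20)) = sqrt(40735 + (1/102 - 1*20)/20) = sqrt(40735 + (1/102 - 20)/20) = sqrt(40735 + (1/20)*(-2039/102)) = sqrt(40735 - 2039/2040) = sqrt(83097361/2040) = sqrt(42379654110)/1020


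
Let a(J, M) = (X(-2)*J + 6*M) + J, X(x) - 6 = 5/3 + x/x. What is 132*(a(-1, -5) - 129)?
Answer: -22264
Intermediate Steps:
X(x) = 26/3 (X(x) = 6 + (5/3 + x/x) = 6 + (5*(1/3) + 1) = 6 + (5/3 + 1) = 6 + 8/3 = 26/3)
a(J, M) = 6*M + 29*J/3 (a(J, M) = (26*J/3 + 6*M) + J = (6*M + 26*J/3) + J = 6*M + 29*J/3)
132*(a(-1, -5) - 129) = 132*((6*(-5) + (29/3)*(-1)) - 129) = 132*((-30 - 29/3) - 129) = 132*(-119/3 - 129) = 132*(-506/3) = -22264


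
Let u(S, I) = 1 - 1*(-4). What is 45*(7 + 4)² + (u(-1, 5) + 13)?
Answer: 5463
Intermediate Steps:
u(S, I) = 5 (u(S, I) = 1 + 4 = 5)
45*(7 + 4)² + (u(-1, 5) + 13) = 45*(7 + 4)² + (5 + 13) = 45*11² + 18 = 45*121 + 18 = 5445 + 18 = 5463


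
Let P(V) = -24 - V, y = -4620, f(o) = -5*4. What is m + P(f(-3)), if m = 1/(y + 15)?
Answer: -18421/4605 ≈ -4.0002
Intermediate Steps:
f(o) = -20
m = -1/4605 (m = 1/(-4620 + 15) = 1/(-4605) = -1/4605 ≈ -0.00021716)
m + P(f(-3)) = -1/4605 + (-24 - 1*(-20)) = -1/4605 + (-24 + 20) = -1/4605 - 4 = -18421/4605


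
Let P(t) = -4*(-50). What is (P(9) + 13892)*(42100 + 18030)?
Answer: 847351960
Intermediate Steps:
P(t) = 200
(P(9) + 13892)*(42100 + 18030) = (200 + 13892)*(42100 + 18030) = 14092*60130 = 847351960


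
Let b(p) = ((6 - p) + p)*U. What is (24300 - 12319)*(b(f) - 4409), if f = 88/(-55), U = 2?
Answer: -52680457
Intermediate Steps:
f = -8/5 (f = 88*(-1/55) = -8/5 ≈ -1.6000)
b(p) = 12 (b(p) = ((6 - p) + p)*2 = 6*2 = 12)
(24300 - 12319)*(b(f) - 4409) = (24300 - 12319)*(12 - 4409) = 11981*(-4397) = -52680457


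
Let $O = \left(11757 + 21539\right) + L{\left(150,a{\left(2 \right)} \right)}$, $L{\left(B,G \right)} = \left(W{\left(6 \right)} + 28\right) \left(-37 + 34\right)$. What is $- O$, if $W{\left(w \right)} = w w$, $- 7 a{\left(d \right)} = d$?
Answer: $-33104$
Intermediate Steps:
$a{\left(d \right)} = - \frac{d}{7}$
$W{\left(w \right)} = w^{2}$
$L{\left(B,G \right)} = -192$ ($L{\left(B,G \right)} = \left(6^{2} + 28\right) \left(-37 + 34\right) = \left(36 + 28\right) \left(-3\right) = 64 \left(-3\right) = -192$)
$O = 33104$ ($O = \left(11757 + 21539\right) - 192 = 33296 - 192 = 33104$)
$- O = \left(-1\right) 33104 = -33104$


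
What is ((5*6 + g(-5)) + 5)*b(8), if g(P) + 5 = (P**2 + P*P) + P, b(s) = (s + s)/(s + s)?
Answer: 75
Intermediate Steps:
b(s) = 1 (b(s) = (2*s)/((2*s)) = (2*s)*(1/(2*s)) = 1)
g(P) = -5 + P + 2*P**2 (g(P) = -5 + ((P**2 + P*P) + P) = -5 + ((P**2 + P**2) + P) = -5 + (2*P**2 + P) = -5 + (P + 2*P**2) = -5 + P + 2*P**2)
((5*6 + g(-5)) + 5)*b(8) = ((5*6 + (-5 - 5 + 2*(-5)**2)) + 5)*1 = ((30 + (-5 - 5 + 2*25)) + 5)*1 = ((30 + (-5 - 5 + 50)) + 5)*1 = ((30 + 40) + 5)*1 = (70 + 5)*1 = 75*1 = 75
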